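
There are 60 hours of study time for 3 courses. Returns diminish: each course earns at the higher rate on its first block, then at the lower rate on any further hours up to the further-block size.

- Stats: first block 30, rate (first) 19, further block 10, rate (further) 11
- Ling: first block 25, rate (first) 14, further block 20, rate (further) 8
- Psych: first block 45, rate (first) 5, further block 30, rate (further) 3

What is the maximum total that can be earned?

975

Rank every tier by rate: Stats/tier1 19 > Ling/tier1 14 > Stats/tier2 11 > Ling/tier2 8 > Psych/tier1 5 > Psych/tier2 3.
Stats tier1 at 19: fill all 30 — 30 left.
Ling tier1 at 14: fill all 25 — 5 left.
5 remain; put them into Stats tier2 at 11.
Total = 19×30 + 14×25 + 11×5 = 975.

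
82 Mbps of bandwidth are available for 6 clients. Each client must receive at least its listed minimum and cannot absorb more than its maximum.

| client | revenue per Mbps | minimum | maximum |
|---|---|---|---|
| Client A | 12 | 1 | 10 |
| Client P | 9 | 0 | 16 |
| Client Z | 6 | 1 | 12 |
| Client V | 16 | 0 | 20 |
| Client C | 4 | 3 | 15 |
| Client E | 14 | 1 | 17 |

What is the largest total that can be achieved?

922

Meeting every minimum uses 1+0+1+0+3+1 = 6 Mbps, leaving 76.
Rank by revenue per Mbps: Client V 16 > Client E 14 > Client A 12 > Client P 9 > Client Z 6 > Client C 4.
Client V: +20 to 20 (cap) — 56 left.
Client E: +16 to 17 (cap) — 40 left.
Client A: +9 to 10 (cap) — 31 left.
Client P takes 16 more to reach its cap of 16 — 15 left.
Client Z: +11 to 12 (cap) — 4 left.
Only 4 left; Client C takes them to reach 7.
Total = 12×10 + 9×16 + 6×12 + 16×20 + 4×7 + 14×17 = 922.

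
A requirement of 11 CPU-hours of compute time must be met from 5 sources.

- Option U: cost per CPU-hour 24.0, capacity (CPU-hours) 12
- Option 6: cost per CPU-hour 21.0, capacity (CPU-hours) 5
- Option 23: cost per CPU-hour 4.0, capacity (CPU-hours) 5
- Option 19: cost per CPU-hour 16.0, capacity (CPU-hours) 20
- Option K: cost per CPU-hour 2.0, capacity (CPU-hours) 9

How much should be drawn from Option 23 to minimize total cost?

2

Use sources in increasing cost order.
Option K at 2.0: take all 9 CPU-hours — 2 still needed.
Option 23 (4.0): take the remaining 2 — done.
Option 19, Option 6, Option U: unused.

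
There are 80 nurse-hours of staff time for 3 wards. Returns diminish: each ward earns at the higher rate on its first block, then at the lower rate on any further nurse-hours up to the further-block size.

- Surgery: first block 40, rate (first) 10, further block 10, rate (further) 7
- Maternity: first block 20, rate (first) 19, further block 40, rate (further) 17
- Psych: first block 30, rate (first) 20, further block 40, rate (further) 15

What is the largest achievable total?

Order all 6 blocks by rate: Psych/tier1 20 > Maternity/tier1 19 > Maternity/tier2 17 > Psych/tier2 15 > Surgery/tier1 10 > Surgery/tier2 7.
Psych tier1 at 20: fill all 30 → 50 left.
Maternity tier1 at 19: fill all 20 → 30 left.
30 remain; put them into Maternity tier2 at 17.
Total = 20×30 + 19×20 + 17×30 = 1490.

1490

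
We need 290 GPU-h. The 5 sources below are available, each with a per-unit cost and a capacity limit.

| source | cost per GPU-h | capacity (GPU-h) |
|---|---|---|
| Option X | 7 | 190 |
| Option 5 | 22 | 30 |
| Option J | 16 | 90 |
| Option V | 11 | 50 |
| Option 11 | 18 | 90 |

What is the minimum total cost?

Fill from the cheapest source first.
Take 190 from Option X at 7 ; need 100 more.
Option V (11): use full 50 ; 50 GPU-h to go.
Option J at 16: take 50 of its 90 ; requirement met.
Option 11, Option 5: unused.
Cost = 190×7 + 50×11 + 50×16 = 2680.

2680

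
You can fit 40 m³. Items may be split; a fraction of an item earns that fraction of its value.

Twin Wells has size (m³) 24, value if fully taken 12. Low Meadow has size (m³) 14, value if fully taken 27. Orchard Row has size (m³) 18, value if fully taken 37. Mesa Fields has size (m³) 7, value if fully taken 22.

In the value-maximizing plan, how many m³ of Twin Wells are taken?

1

Sort by value density: Mesa Fields 22/7≈3.14, Orchard Row 37/18≈2.06, Low Meadow 27/14≈1.93, Twin Wells 12/24≈0.5.
Take all of Mesa Fields (7 m³, value 22) ; 33 m³ left.
Take all of Orchard Row (18 m³, value 37) ; 15 m³ left.
Low Meadow: take in full, 14 m³ for value 27 ; 1 left.
Only 1 m³ remain; take 1/24 of Twin Wells for value 12×1/24 = 0.5.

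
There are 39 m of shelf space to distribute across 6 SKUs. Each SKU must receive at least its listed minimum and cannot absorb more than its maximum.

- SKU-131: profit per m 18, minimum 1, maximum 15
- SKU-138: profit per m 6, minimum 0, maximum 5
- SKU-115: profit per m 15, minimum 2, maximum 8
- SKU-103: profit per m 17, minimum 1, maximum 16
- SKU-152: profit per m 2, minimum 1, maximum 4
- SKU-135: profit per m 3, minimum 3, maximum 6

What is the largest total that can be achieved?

613

Meeting every minimum uses 1+0+2+1+1+3 = 8 m, leaving 31.
Rank by profit per m: SKU-131 18 > SKU-103 17 > SKU-115 15 > SKU-138 6 > SKU-135 3 > SKU-152 2.
Give SKU-131 14 more to hit its cap of 15 — 17 left.
SKU-103: +15 to 16 (cap) — 2 left.
Only 2 left; SKU-115 takes them to reach 4.
Total = 18×15 + 15×4 + 17×16 + 2×1 + 3×3 = 613.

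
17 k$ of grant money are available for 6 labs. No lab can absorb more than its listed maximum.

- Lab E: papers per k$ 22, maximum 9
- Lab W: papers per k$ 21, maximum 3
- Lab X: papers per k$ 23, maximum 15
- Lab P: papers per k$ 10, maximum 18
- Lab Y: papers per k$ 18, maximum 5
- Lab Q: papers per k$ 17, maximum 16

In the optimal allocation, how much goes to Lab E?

Rank by papers per k$: Lab X 23 > Lab E 22 > Lab W 21 > Lab Y 18 > Lab Q 17 > Lab P 10.
Lab X takes 15 to reach its cap of 15 → 2 left.
Only 2 left; Lab E takes them to reach 2.

2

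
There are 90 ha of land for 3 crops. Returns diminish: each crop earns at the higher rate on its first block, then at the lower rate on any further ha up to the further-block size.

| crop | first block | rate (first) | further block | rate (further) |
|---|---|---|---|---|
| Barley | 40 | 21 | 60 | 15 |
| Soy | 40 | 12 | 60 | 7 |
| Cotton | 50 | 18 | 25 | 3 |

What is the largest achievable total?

1740

Rank every tier by rate: Barley/first 21 > Cotton/first 18 > Barley/second 15 > Soy/first 12 > Soy/second 7 > Cotton/second 3.
Barley/first (21): +40 ; 50 left.
Cotton first at 18: fill all 50 ; 0 left.
Total = 21×40 + 18×50 = 1740.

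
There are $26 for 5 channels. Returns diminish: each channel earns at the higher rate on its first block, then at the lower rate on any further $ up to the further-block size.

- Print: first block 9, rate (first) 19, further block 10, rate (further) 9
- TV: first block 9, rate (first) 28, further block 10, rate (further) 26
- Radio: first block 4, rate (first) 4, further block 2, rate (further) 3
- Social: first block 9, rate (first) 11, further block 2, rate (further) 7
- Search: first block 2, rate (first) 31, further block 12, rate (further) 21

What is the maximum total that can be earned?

679

Treat each block as its own option and order by rate: Search/tier1 31 > TV/tier1 28 > TV/tier2 26 > Search/tier2 21 > Print/tier1 19 > Social/tier1 11 > Print/tier2 9 > Social/tier2 7 > Radio/tier1 4 > Radio/tier2 3.
Search/tier1 (31): +2 ; 24 left.
TV tier1 at 28: fill all 9 ; 15 left.
TV/tier2 (26): +10 ; 5 left.
Search tier2 at 21: only 5 left, fill 5.
Total = 31×2 + 28×9 + 26×10 + 21×5 = 679.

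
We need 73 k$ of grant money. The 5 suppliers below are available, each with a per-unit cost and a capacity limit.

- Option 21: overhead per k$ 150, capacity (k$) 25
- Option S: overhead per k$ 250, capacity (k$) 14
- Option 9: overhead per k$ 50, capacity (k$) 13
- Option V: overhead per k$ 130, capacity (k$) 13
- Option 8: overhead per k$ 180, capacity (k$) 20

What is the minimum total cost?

10190

Cheapest first:
Take 13 from Option 9 at 50 → need 60 more.
Option V at 130: take all 13 k$ → 47 still needed.
Option 21 (150): use full 25 → 22 k$ to go.
Option 8 (180): use full 20 → 2 k$ to go.
Option S (250): take the remaining 2 → done.
Cost = 13×50 + 13×130 + 25×150 + 20×180 + 2×250 = 10190.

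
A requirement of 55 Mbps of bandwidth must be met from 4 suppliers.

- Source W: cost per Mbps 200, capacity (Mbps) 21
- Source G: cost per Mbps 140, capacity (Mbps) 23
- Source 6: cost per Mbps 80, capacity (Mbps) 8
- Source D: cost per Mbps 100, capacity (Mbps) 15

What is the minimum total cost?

7160

Fill from the cheapest supplier first.
Source 6 at 80: take all 8 Mbps — 47 still needed.
Source D at 100: take all 15 Mbps — 32 still needed.
Source G (140): use full 23 — 9 Mbps to go.
Source W at 200: take 9 of its 21 — requirement met.
Cost = 8×80 + 15×100 + 23×140 + 9×200 = 7160.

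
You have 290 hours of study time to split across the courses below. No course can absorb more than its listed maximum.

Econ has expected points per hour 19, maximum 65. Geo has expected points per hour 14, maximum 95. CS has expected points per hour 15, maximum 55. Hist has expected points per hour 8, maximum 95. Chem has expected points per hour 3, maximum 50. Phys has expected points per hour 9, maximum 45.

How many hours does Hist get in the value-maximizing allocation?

Highest expected points per hour first: Econ 19 > CS 15 > Geo 14 > Phys 9 > Hist 8 > Chem 3.
Econ: +65 to 65 (cap) → 225 left.
Give CS 55 to hit its cap of 55 → 170 left.
Geo: +95 to 95 (cap) → 75 left.
Phys: +45 to 45 (cap) → 30 left.
Only 30 left; Hist takes them to reach 30.

30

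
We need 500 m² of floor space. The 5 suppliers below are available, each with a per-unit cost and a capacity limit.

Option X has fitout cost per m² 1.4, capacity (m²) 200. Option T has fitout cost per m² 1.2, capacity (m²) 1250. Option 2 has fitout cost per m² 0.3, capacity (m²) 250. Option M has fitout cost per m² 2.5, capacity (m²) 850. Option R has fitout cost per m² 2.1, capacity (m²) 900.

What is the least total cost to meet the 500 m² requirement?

375

Fill from the cheapest supplier first.
Option 2 at 0.3: take all 250 m² — 250 still needed.
Option T at 1.2: take 250 of its 1250 — requirement met.
Option X, Option R, Option M: unused.
Cost = 250×0.3 + 250×1.2 = 375.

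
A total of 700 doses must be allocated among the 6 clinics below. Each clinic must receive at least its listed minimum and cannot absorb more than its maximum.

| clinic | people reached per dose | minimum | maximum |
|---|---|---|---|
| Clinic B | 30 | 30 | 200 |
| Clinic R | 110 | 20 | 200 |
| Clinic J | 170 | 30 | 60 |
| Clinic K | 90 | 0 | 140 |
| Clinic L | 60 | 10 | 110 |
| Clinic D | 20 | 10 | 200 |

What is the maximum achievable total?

57000

Meeting every minimum uses 30+20+30+0+10+10 = 100 doses, leaving 600.
Highest people reached per dose first: Clinic J 170 > Clinic R 110 > Clinic K 90 > Clinic L 60 > Clinic B 30 > Clinic D 20.
Give Clinic J 30 more to hit its cap of 60 — 570 left.
Clinic R: +180 to 200 (cap) — 390 left.
Give Clinic K 140 more to hit its cap of 140 — 250 left.
Give Clinic L 100 more to hit its cap of 110 — 150 left.
Clinic B has room for 170 more but only 150 remain, so it gets 180.
Total = 30×180 + 110×200 + 170×60 + 90×140 + 60×110 + 20×10 = 57000.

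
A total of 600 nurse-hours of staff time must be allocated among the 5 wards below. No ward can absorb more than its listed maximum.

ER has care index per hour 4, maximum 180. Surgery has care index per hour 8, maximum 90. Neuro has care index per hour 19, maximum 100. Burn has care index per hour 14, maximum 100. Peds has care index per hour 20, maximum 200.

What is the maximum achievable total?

8460

Rank by care index per hour: Peds 20 > Neuro 19 > Burn 14 > Surgery 8 > ER 4.
Peds takes 200 to reach its cap of 200 — 400 left.
Neuro takes 100 to reach its cap of 100 — 300 left.
Burn takes 100 to reach its cap of 100 — 200 left.
Surgery takes 90 to reach its cap of 90 — 110 left.
ER has room for 180 but only 110 remain, so it gets 110.
Total = 4×110 + 8×90 + 19×100 + 14×100 + 20×200 = 8460.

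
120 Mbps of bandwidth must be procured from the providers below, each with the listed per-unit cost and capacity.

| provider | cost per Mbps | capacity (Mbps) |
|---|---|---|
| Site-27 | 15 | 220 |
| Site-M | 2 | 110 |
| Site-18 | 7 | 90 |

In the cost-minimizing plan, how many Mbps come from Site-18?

10

Cheapest first:
Site-M (2): use full 110 ; 10 Mbps to go.
Site-18 (7): take the remaining 10 ; done.
Site-27: unused.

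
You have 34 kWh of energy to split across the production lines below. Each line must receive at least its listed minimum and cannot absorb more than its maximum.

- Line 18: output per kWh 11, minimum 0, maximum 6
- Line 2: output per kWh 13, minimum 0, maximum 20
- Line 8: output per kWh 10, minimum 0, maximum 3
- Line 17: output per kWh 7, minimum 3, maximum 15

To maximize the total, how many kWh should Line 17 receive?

5

Meeting every minimum uses 0+0+0+3 = 3 kWh, leaving 31.
Highest output per kWh first: Line 2 13 > Line 18 11 > Line 8 10 > Line 17 7.
Give Line 2 20 more to hit its cap of 20 → 11 left.
Line 18 takes 6 more to reach its cap of 6 → 5 left.
Line 8 takes 3 more to reach its cap of 3 → 2 left.
Line 17 has room for 12 more but only 2 remain, so it gets 5.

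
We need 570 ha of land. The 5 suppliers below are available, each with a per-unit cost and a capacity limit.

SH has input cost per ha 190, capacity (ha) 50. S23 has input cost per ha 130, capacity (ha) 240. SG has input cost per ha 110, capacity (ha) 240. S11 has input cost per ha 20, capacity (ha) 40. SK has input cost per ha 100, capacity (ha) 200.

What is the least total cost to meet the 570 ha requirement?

58900

Use suppliers in increasing cost order.
Take 40 from S11 at 20 → need 530 more.
SK (100): use full 200 → 330 ha to go.
SG at 110: take all 240 ha → 90 still needed.
S23 at 130: take 90 of its 240 → requirement met.
SH: unused.
Cost = 40×20 + 200×100 + 240×110 + 90×130 = 58900.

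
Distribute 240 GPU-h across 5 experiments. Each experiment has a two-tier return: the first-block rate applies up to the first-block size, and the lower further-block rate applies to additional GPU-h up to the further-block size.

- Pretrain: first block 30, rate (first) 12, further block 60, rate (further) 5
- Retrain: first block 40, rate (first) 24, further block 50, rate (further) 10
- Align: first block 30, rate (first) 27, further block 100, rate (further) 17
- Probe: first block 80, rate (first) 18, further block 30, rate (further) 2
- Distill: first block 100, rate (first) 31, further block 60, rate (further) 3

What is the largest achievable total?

6130

Rank every tier by rate: Distill/tier1 31 > Align/tier1 27 > Retrain/tier1 24 > Probe/tier1 18 > Align/tier2 17 > Pretrain/tier1 12 > Retrain/tier2 10 > Pretrain/tier2 5 > Distill/tier2 3 > Probe/tier2 2.
Distill/tier1 (31): +100 ; 140 left.
Align tier1 at 27: fill all 30 ; 110 left.
Fill Retrain tier1 block (40 at 24) ; 70 left.
Probe/tier1: +70 of 80 at 18; pool empty.
Total = 31×100 + 27×30 + 24×40 + 18×70 = 6130.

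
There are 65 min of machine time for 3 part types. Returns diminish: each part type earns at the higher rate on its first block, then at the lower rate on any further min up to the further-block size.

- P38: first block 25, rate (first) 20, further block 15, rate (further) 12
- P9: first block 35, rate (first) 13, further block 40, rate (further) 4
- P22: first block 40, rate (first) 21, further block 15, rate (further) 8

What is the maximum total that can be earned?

Treat each block as its own option and order by rate: P22/tier1 21 > P38/tier1 20 > P9/tier1 13 > P38/tier2 12 > P22/tier2 8 > P9/tier2 4.
P22 tier1 at 21: fill all 40 → 25 left.
P38/tier1 (20): +25 → 0 left.
Total = 21×40 + 20×25 = 1340.

1340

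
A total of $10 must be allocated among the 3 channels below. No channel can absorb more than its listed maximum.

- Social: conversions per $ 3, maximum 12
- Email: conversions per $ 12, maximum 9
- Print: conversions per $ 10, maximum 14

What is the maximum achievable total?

Highest conversions per $ first: Email 12 > Print 10 > Social 3.
Email: +9 to 9 (cap) → 1 left.
Only 1 left; Print takes them to reach 1.
Total = 12×9 + 10×1 = 118.

118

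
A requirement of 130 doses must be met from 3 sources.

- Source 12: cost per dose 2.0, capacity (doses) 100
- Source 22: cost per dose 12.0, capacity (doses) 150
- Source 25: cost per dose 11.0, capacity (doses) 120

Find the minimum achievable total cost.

Cheapest first:
Source 12 (2.0): use full 100 — 30 doses to go.
Source 25 at 11.0: take 30 of its 120 — requirement met.
Source 22: unused.
Cost = 100×2.0 + 30×11.0 = 530.

530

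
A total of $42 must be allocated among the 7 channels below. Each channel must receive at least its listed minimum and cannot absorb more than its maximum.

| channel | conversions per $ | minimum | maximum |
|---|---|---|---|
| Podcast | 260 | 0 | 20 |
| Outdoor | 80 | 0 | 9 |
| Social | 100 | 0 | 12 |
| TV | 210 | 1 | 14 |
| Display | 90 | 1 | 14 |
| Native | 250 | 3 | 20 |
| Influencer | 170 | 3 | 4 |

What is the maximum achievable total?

Meeting every minimum uses 0+0+0+1+1+3+3 = 8 $, leaving 34.
Rank by conversions per $: Podcast 260 > Native 250 > TV 210 > Influencer 170 > Social 100 > Display 90 > Outdoor 80.
Give Podcast 20 more to hit its cap of 20 ; 14 left.
Only 14 left; Native takes them to reach 17.
Total = 260×20 + 210×1 + 90×1 + 250×17 + 170×3 = 10260.

10260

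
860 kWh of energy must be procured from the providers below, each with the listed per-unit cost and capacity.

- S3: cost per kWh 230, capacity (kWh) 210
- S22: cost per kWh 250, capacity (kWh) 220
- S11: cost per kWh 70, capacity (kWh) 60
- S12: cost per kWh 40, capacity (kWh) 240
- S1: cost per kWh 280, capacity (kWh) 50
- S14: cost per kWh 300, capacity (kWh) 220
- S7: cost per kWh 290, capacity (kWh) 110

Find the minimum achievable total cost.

Fill from the cheapest provider first.
S12 at 40: take all 240 kWh → 620 still needed.
S11 (70): use full 60 → 560 kWh to go.
S3 (230): use full 210 → 350 kWh to go.
S22 at 250: take all 220 kWh → 130 still needed.
S1 at 280: take all 50 kWh → 80 still needed.
S7 (290): take the remaining 80 → done.
S14: unused.
Cost = 240×40 + 60×70 + 210×230 + 220×250 + 50×280 + 80×290 = 154300.

154300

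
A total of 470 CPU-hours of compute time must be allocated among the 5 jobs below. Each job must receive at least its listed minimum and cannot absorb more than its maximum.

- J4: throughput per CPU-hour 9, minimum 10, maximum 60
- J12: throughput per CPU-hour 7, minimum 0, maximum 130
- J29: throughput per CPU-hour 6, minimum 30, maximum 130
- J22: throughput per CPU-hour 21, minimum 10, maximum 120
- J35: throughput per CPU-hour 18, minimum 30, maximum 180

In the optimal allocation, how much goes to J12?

Meeting every minimum uses 10+0+30+10+30 = 80 CPU-hours, leaving 390.
Rank by throughput per CPU-hour: J22 21 > J35 18 > J4 9 > J12 7 > J29 6.
Give J22 110 more to hit its cap of 120 → 280 left.
Give J35 150 more to hit its cap of 180 → 130 left.
J4: +50 to 60 (cap) → 80 left.
J12 has room for 130 more but only 80 remain, so it gets 80.

80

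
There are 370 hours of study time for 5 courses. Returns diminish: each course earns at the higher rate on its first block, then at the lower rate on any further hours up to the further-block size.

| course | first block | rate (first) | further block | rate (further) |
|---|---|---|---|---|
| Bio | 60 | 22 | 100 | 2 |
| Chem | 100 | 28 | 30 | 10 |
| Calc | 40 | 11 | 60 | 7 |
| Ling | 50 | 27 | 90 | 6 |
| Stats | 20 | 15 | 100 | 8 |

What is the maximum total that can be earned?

7070

Order all 10 blocks by rate: Chem/T1 28 > Ling/T1 27 > Bio/T1 22 > Stats/T1 15 > Calc/T1 11 > Chem/T2 10 > Stats/T2 8 > Calc/T2 7 > Ling/T2 6 > Bio/T2 2.
Chem T1 at 28: fill all 100 ; 270 left.
Fill Ling T1 block (50 at 27) ; 220 left.
Bio/T1 (22): +60 ; 160 left.
Stats T1 at 15: fill all 20 ; 140 left.
Calc T1 at 11: fill all 40 ; 100 left.
Chem/T2 (10): +30 ; 70 left.
Stats T2 at 8: only 70 left, fill 70.
Total = 28×100 + 27×50 + 22×60 + 15×20 + 11×40 + 10×30 + 8×70 = 7070.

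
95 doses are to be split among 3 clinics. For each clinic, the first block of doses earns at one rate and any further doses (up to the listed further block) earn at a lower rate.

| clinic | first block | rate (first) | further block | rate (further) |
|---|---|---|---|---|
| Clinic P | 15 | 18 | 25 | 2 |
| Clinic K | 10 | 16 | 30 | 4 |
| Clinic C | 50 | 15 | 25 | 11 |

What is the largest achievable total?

1400

Rank every tier by rate: Clinic P/T1 18 > Clinic K/T1 16 > Clinic C/T1 15 > Clinic C/T2 11 > Clinic K/T2 4 > Clinic P/T2 2.
Fill Clinic P T1 block (15 at 18) ; 80 left.
Clinic K/T1 (16): +10 ; 70 left.
Clinic C T1 at 15: fill all 50 ; 20 left.
Clinic C T2 at 11: only 20 left, fill 20.
Total = 18×15 + 16×10 + 15×50 + 11×20 = 1400.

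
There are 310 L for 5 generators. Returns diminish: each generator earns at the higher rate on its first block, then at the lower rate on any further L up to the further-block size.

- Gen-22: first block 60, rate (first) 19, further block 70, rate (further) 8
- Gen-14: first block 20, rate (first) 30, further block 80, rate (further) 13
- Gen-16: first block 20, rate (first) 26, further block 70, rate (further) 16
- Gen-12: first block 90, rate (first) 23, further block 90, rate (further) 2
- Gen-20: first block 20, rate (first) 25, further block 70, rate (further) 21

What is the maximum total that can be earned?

Treat each block as its own option and order by rate: Gen-14/tier1 30 > Gen-16/tier1 26 > Gen-20/tier1 25 > Gen-12/tier1 23 > Gen-20/tier2 21 > Gen-22/tier1 19 > Gen-16/tier2 16 > Gen-14/tier2 13 > Gen-22/tier2 8 > Gen-12/tier2 2.
Fill Gen-14 tier1 block (20 at 30) → 290 left.
Fill Gen-16 tier1 block (20 at 26) → 270 left.
Gen-20/tier1 (25): +20 → 250 left.
Gen-12 tier1 at 23: fill all 90 → 160 left.
Gen-20 tier2 at 21: fill all 70 → 90 left.
Fill Gen-22 tier1 block (60 at 19) → 30 left.
Gen-16 tier2 at 16: only 30 left, fill 30.
Total = 30×20 + 26×20 + 25×20 + 23×90 + 21×70 + 19×60 + 16×30 = 6780.

6780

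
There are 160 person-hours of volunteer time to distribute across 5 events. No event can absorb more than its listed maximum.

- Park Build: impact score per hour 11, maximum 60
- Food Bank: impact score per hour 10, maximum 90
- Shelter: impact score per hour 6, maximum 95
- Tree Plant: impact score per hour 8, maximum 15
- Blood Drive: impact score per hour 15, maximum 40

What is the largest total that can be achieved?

1860

Rank by impact score per hour: Blood Drive 15 > Park Build 11 > Food Bank 10 > Tree Plant 8 > Shelter 6.
Blood Drive takes 40 to reach its cap of 40 ; 120 left.
Give Park Build 60 to hit its cap of 60 ; 60 left.
Food Bank: +60 (room for 90) → 60. Pool exhausted.
Total = 11×60 + 10×60 + 15×40 = 1860.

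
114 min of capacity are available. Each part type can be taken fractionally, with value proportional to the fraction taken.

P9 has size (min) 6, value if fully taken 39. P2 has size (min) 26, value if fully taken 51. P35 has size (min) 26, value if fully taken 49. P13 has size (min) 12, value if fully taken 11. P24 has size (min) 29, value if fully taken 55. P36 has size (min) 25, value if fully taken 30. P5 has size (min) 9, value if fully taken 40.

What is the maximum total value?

Rank by value-to-size ratio: P9 39/6≈6.5, P5 40/9≈4.44, P2 51/26≈1.96, P24 55/29≈1.9, P35 49/26≈1.88, P36 30/25≈1.2, P13 11/12≈0.917.
Take all of P9 (6 min, value 39) → 108 min left.
All 9 min of P5 fit (value 40) → 99 remain.
All 26 min of P2 fit (value 51) → 73 remain.
All 29 min of P24 fit (value 55) → 44 remain.
Take all of P35 (26 min, value 49) → 18 min left.
Only 18 min remain; take 18/25 of P36 for value 30×18/25 = 21.6.
Total value = 255.6.

255.6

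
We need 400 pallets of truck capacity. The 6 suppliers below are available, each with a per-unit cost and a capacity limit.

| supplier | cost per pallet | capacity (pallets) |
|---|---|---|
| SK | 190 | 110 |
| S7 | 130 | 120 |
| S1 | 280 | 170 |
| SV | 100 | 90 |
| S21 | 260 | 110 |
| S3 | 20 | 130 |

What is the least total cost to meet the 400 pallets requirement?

Cheapest first:
S3 (20): use full 130 ; 270 pallets to go.
SV at 100: take all 90 pallets ; 180 still needed.
Take 120 from S7 at 130 ; need 60 more.
SK at 190: take 60 of its 110 ; requirement met.
S21, S1: unused.
Cost = 130×20 + 90×100 + 120×130 + 60×190 = 38600.

38600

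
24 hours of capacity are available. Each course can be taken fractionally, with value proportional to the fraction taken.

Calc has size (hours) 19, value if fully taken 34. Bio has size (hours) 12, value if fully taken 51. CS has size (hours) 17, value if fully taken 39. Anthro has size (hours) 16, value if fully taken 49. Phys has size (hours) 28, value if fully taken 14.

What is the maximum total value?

87.75

Rank by value-to-size ratio: Bio 51/12≈4.25, Anthro 49/16≈3.06, CS 39/17≈2.29, Calc 34/19≈1.79, Phys 14/28≈0.5.
All 12 hours of Bio fit (value 51) — 12 remain.
12 hours left: a 12/16 share of Anthro gives 49×12/16 = 36.75.
Total value = 87.75.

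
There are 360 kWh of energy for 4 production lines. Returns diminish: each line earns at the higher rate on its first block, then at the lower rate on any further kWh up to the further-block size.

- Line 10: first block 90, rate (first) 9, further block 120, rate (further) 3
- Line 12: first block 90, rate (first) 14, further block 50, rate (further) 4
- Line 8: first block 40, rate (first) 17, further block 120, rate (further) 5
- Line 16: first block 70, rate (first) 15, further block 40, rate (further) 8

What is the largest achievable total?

4270

Treat each block as its own option and order by rate: Line 8/tier1 17 > Line 16/tier1 15 > Line 12/tier1 14 > Line 10/tier1 9 > Line 16/tier2 8 > Line 8/tier2 5 > Line 12/tier2 4 > Line 10/tier2 3.
Line 8 tier1 at 17: fill all 40 — 320 left.
Fill Line 16 tier1 block (70 at 15) — 250 left.
Fill Line 12 tier1 block (90 at 14) — 160 left.
Fill Line 10 tier1 block (90 at 9) — 70 left.
Line 16/tier2 (8): +40 — 30 left.
Line 8/tier2: +30 of 120 at 5; pool empty.
Total = 17×40 + 15×70 + 14×90 + 9×90 + 8×40 + 5×30 = 4270.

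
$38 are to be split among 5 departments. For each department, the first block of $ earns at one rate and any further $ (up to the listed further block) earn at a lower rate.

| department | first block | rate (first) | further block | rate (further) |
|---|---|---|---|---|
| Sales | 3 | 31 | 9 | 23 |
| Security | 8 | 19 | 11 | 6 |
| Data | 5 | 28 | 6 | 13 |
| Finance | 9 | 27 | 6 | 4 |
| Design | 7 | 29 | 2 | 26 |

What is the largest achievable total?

995

Treat each block as its own option and order by rate: Sales/first 31 > Design/first 29 > Data/first 28 > Finance/first 27 > Design/second 26 > Sales/second 23 > Security/first 19 > Data/second 13 > Security/second 6 > Finance/second 4.
Fill Sales first block (3 at 31) ; 35 left.
Design first at 29: fill all 7 ; 28 left.
Data first at 28: fill all 5 ; 23 left.
Fill Finance first block (9 at 27) ; 14 left.
Design/second (26): +2 ; 12 left.
Fill Sales second block (9 at 23) ; 3 left.
Security/first: +3 of 8 at 19; pool empty.
Total = 31×3 + 29×7 + 28×5 + 27×9 + 26×2 + 23×9 + 19×3 = 995.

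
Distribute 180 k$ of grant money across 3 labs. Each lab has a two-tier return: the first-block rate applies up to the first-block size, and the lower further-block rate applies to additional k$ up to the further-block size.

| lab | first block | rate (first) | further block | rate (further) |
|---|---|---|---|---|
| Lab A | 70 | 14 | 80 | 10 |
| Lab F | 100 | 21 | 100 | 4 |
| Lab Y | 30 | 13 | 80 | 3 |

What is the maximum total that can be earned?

Rank every tier by rate: Lab F/first 21 > Lab A/first 14 > Lab Y/first 13 > Lab A/second 10 > Lab F/second 4 > Lab Y/second 3.
Lab F first at 21: fill all 100 — 80 left.
Lab A first at 14: fill all 70 — 10 left.
Lab Y/first: +10 of 30 at 13; pool empty.
Total = 21×100 + 14×70 + 13×10 = 3210.

3210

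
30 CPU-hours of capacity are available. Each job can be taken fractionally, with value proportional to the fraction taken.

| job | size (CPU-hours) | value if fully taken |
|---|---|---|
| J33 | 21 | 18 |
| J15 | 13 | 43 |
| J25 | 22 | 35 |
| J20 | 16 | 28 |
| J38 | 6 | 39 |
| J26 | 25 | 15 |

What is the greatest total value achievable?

101.25

Rank by value-to-size ratio: J38 39/6≈6.5, J15 43/13≈3.31, J20 28/16≈1.75, J25 35/22≈1.59, J33 18/21≈0.857, J26 15/25≈0.6.
J38: take in full, 6 CPU-hours for value 39 — 24 left.
Take all of J15 (13 CPU-hours, value 43) — 11 CPU-hours left.
11 CPU-hours left: a 11/16 share of J20 gives 28×11/16 = 19.25.
Total value = 101.25.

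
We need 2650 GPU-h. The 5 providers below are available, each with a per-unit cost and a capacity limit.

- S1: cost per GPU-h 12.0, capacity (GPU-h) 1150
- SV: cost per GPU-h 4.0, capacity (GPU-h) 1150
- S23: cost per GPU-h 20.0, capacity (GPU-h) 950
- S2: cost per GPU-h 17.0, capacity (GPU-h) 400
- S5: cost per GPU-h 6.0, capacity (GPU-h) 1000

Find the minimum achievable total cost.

Fill from the cheapest provider first.
Take 1150 from SV at 4.0 → need 1500 more.
Take 1000 from S5 at 6.0 → need 500 more.
S1 (12.0): take the remaining 500 → done.
S2, S23: unused.
Cost = 1150×4.0 + 1000×6.0 + 500×12.0 = 16600.

16600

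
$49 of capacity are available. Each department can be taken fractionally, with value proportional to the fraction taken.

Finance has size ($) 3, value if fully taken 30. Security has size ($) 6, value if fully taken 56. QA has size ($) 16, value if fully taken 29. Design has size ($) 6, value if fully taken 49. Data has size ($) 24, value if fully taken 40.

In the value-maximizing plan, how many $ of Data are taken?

18

Sort by value density: Finance 30/3≈10, Security 56/6≈9.33, Design 49/6≈8.17, QA 29/16≈1.81, Data 40/24≈1.67.
All 3 $ of Finance fit (value 30) — 46 remain.
Take all of Security (6 $, value 56) — 40 $ left.
Design: take in full, 6 $ for value 49 — 34 left.
QA: take in full, 16 $ for value 29 — 18 left.
Fill the last 18 $ with part of Data: 18/24 of it earns 30.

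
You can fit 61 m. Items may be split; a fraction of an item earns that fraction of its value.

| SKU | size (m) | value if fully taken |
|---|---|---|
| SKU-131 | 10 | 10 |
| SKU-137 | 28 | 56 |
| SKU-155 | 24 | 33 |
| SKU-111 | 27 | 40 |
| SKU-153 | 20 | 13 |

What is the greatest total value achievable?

104.25

Sort by value density: SKU-137 56/28≈2, SKU-111 40/27≈1.48, SKU-155 33/24≈1.38, SKU-131 10/10≈1, SKU-153 13/20≈0.65.
SKU-137: take in full, 28 m for value 56 — 33 left.
Take all of SKU-111 (27 m, value 40) — 6 m left.
6 m left: a 6/24 share of SKU-155 gives 33×6/24 = 8.25.
Total value = 104.25.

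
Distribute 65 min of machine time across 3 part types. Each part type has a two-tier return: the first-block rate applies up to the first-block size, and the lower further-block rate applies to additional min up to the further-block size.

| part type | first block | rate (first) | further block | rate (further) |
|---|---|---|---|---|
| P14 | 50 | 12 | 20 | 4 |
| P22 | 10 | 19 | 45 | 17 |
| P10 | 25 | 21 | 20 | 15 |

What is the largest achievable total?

Rank every tier by rate: P10/tier1 21 > P22/tier1 19 > P22/tier2 17 > P10/tier2 15 > P14/tier1 12 > P14/tier2 4.
Fill P10 tier1 block (25 at 21) ; 40 left.
Fill P22 tier1 block (10 at 19) ; 30 left.
30 remain; put them into P22 tier2 at 17.
Total = 21×25 + 19×10 + 17×30 = 1225.

1225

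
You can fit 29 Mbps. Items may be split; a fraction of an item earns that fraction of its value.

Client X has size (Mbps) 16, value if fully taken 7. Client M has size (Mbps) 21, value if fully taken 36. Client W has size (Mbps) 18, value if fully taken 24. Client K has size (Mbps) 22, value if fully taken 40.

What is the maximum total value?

Rank by value-to-size ratio: Client K 40/22≈1.82, Client M 36/21≈1.71, Client W 24/18≈1.33, Client X 7/16≈0.438.
Client K: take in full, 22 Mbps for value 40 ; 7 left.
Only 7 Mbps remain; take 7/21 of Client M for value 36×7/21 = 12.
Total value = 52.

52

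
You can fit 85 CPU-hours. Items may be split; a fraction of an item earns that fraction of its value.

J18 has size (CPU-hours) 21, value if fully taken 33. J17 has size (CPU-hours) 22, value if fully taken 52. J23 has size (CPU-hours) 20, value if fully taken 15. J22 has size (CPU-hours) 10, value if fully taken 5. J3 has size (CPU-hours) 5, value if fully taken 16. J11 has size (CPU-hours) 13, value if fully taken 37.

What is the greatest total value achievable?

155

Best value per unit of size first: J3 16/5≈3.2, J11 37/13≈2.85, J17 52/22≈2.36, J18 33/21≈1.57, J23 15/20≈0.75, J22 5/10≈0.5.
All 5 CPU-hours of J3 fit (value 16) ; 80 remain.
All 13 CPU-hours of J11 fit (value 37) ; 67 remain.
J17: take in full, 22 CPU-hours for value 52 ; 45 left.
Take all of J18 (21 CPU-hours, value 33) ; 24 CPU-hours left.
All 20 CPU-hours of J23 fit (value 15) ; 4 remain.
4 CPU-hours left: a 4/10 share of J22 gives 5×4/10 = 2.
Total value = 155.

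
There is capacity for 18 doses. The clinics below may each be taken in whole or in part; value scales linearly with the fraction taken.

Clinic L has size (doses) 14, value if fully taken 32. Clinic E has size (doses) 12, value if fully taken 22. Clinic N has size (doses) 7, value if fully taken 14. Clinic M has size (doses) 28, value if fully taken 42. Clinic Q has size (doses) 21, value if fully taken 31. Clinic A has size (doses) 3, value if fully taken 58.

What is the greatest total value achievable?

92

Rank by value-to-size ratio: Clinic A 58/3≈19.3, Clinic L 32/14≈2.29, Clinic N 14/7≈2, Clinic E 22/12≈1.83, Clinic M 42/28≈1.5, Clinic Q 31/21≈1.48.
Clinic A: take in full, 3 doses for value 58 ; 15 left.
Clinic L: take in full, 14 doses for value 32 ; 1 left.
Only 1 doses remain; take 1/7 of Clinic N for value 14×1/7 = 2.
Total value = 92.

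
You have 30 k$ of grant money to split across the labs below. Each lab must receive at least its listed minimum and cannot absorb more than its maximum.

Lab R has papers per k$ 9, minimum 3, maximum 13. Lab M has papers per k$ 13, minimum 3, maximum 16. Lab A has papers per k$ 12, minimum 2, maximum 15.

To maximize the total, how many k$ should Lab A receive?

Meeting every minimum uses 3+3+2 = 8 k$, leaving 22.
Rank by papers per k$: Lab M 13 > Lab A 12 > Lab R 9.
Lab M takes 13 more to reach its cap of 16 → 9 left.
Only 9 left; Lab A takes them to reach 11.

11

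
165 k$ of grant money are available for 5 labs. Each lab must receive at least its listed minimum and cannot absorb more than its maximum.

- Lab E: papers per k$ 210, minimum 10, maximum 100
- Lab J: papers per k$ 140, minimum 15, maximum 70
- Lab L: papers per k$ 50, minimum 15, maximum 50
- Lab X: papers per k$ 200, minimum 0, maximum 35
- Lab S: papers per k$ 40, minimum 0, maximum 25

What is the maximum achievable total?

Meeting every minimum uses 10+15+15+0+0 = 40 k$, leaving 125.
Highest papers per k$ first: Lab E 210 > Lab X 200 > Lab J 140 > Lab L 50 > Lab S 40.
Give Lab E 90 more to hit its cap of 100 → 35 left.
Lab X takes 35 more to reach its cap of 35 → 0 left.
Total = 210×100 + 140×15 + 50×15 + 200×35 = 30850.

30850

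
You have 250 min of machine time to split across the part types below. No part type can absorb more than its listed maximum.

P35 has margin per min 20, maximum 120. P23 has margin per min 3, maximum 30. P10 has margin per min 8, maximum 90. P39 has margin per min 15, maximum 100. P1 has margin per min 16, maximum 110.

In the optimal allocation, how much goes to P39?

20

Rank by margin per min: P35 20 > P1 16 > P39 15 > P10 8 > P23 3.
P35 takes 120 to reach its cap of 120 ; 130 left.
P1: +110 to 110 (cap) ; 20 left.
P39 has room for 100 but only 20 remain, so it gets 20.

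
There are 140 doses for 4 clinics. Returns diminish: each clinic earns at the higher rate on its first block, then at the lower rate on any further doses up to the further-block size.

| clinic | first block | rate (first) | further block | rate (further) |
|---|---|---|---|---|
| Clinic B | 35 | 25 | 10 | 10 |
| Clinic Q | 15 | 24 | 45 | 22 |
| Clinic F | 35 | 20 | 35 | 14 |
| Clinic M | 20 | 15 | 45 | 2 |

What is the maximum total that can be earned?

Order all 8 blocks by rate: Clinic B/first 25 > Clinic Q/first 24 > Clinic Q/second 22 > Clinic F/first 20 > Clinic M/first 15 > Clinic F/second 14 > Clinic B/second 10 > Clinic M/second 2.
Fill Clinic B first block (35 at 25) — 105 left.
Clinic Q/first (24): +15 — 90 left.
Clinic Q/second (22): +45 — 45 left.
Fill Clinic F first block (35 at 20) — 10 left.
Clinic M/first: +10 of 20 at 15; pool empty.
Total = 25×35 + 24×15 + 22×45 + 20×35 + 15×10 = 3075.

3075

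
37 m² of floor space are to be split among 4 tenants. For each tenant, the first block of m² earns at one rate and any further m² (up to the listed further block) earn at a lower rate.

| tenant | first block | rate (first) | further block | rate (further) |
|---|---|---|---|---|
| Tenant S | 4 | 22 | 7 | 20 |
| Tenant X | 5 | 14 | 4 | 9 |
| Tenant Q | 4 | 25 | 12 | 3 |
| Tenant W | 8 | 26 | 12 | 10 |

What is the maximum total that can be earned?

Rank every tier by rate: Tenant W/T1 26 > Tenant Q/T1 25 > Tenant S/T1 22 > Tenant S/T2 20 > Tenant X/T1 14 > Tenant W/T2 10 > Tenant X/T2 9 > Tenant Q/T2 3.
Fill Tenant W T1 block (8 at 26) ; 29 left.
Tenant Q/T1 (25): +4 ; 25 left.
Tenant S/T1 (22): +4 ; 21 left.
Tenant S/T2 (20): +7 ; 14 left.
Tenant X/T1 (14): +5 ; 9 left.
9 remain; put them into Tenant W T2 at 10.
Total = 26×8 + 25×4 + 22×4 + 20×7 + 14×5 + 10×9 = 696.

696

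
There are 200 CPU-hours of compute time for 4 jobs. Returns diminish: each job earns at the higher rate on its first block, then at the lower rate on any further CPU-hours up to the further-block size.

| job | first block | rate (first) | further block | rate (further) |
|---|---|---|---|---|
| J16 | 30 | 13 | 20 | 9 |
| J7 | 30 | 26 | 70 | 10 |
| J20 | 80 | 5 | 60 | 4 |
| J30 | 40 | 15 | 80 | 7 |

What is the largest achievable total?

2720

Order all 8 blocks by rate: J7/tier1 26 > J30/tier1 15 > J16/tier1 13 > J7/tier2 10 > J16/tier2 9 > J30/tier2 7 > J20/tier1 5 > J20/tier2 4.
Fill J7 tier1 block (30 at 26) ; 170 left.
J30/tier1 (15): +40 ; 130 left.
J16 tier1 at 13: fill all 30 ; 100 left.
J7/tier2 (10): +70 ; 30 left.
J16 tier2 at 9: fill all 20 ; 10 left.
10 remain; put them into J30 tier2 at 7.
Total = 26×30 + 15×40 + 13×30 + 10×70 + 9×20 + 7×10 = 2720.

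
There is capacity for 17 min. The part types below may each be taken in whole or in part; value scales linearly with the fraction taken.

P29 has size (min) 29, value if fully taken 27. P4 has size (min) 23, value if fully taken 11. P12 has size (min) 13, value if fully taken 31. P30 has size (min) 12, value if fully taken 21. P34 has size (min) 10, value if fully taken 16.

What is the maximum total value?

38

Sort by value density: P12 31/13≈2.38, P30 21/12≈1.75, P34 16/10≈1.6, P29 27/29≈0.931, P4 11/23≈0.478.
All 13 min of P12 fit (value 31) — 4 remain.
Only 4 min remain; take 4/12 of P30 for value 21×4/12 = 7.
Total value = 38.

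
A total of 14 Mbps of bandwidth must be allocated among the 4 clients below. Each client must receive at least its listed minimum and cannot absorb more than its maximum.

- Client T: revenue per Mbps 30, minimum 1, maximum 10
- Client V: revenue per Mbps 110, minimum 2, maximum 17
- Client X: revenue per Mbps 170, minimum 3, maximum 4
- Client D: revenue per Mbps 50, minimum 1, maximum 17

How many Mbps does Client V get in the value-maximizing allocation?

8

Meeting every minimum uses 1+2+3+1 = 7 Mbps, leaving 7.
Order the clients by revenue per Mbps: Client X 170 > Client V 110 > Client D 50 > Client T 30.
Client X takes 1 more to reach its cap of 4 — 6 left.
Client V: +6 (room for 15) → 8. Pool exhausted.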